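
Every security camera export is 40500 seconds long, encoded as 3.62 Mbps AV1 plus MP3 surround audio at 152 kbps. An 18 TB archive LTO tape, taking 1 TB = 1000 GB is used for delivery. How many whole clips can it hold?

942

Audio: 152 kbps = 0.152 Mbps.
Total bitrate: 3.772 Mbps.
Per item: 3.772 Mbps × 40500 s = 152,766 Mb = 19,096 MB.
Capacity: 18 TB = 144,000,000 Mb; 942.62 items → 942 complete.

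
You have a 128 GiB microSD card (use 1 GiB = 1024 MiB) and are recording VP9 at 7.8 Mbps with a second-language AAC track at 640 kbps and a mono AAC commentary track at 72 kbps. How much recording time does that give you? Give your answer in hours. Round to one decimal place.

Audio total: 640 + 72 = 712 kbps = 0.712 Mbps.
Total bitrate: 7.8 + 0.712 = 8.512 Mbps.
Capacity: 128 GiB = 1,099,512 Mb.
Recording time: 1,099,512 / 8.512 = 129,172 s ≈ 35.9 hours.

35.9 hours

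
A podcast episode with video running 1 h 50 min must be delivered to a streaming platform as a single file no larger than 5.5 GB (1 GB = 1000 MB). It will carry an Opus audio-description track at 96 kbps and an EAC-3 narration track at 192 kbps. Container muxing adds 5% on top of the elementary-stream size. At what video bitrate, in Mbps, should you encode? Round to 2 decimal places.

6.06 Mbps

Budget: 5.5 GB = 44000.0 Mb.
Stream payload after overhead: 44000.0 / 1.05 = 41904.8 Mb.
1 h 50 min = 110 min = 6600 s
Total bitrate budget: 41904.8 Mb / 6600 s = 6.349 Mbps.
Audio total: 96 + 192 = 288 kbps = 0.288 Mbps.
Video: 6.349 − 0.288 = 6.061 Mbps.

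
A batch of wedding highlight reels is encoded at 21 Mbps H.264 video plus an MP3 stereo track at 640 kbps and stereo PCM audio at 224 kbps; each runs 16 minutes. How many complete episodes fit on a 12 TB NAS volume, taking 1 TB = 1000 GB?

16 min = 960 s
Audio total: 640 + 224 = 864 kbps = 0.864 Mbps.
Total bitrate: 21.864 Mbps.
Per item: 21.864 Mbps × 960 s = 20,989 Mb = 2,624 MB.
Capacity: 12 TB = 96,000,000 Mb; 4573.73 items → 4573 complete.

4573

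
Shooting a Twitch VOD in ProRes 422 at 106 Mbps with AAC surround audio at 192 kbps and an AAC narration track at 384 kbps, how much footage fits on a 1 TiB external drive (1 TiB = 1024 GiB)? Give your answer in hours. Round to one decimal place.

22.9 hours

Audio total: 192 + 384 = 576 kbps = 0.576 Mbps.
Total bitrate: 106 + 0.576 = 106.576 Mbps.
Capacity: 1 TiB = 8,796,093 Mb.
Recording time: 8,796,093 / 106.576 = 82,534 s ≈ 22.9 hours.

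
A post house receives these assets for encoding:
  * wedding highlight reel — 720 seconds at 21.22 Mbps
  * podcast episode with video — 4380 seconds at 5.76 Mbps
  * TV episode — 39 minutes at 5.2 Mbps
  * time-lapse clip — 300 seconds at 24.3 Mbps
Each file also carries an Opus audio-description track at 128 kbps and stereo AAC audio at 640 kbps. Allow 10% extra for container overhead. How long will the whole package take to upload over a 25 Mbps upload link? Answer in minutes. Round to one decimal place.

48.3 minutes

Audio total: 128 + 640 = 768 kbps = 0.768 Mbps.
wedding highlight reel: 21.988 Mbps × 720 s × 1.10 = 17414.5 Mb
podcast episode with video: 6.528 Mbps × 4380 s × 1.10 = 31451.9 Mb
TV episode: 5.968 Mbps × 2340 s × 1.10 = 15361.6 Mb
time-lapse clip: 25.068 Mbps × 300 s × 1.10 = 8272.4 Mb
Total: 72500.5 Mb = 9062.6 MB.
At 25 Mbps: 72500.5 / 25 = 2900 s ≈ 48.3 minutes.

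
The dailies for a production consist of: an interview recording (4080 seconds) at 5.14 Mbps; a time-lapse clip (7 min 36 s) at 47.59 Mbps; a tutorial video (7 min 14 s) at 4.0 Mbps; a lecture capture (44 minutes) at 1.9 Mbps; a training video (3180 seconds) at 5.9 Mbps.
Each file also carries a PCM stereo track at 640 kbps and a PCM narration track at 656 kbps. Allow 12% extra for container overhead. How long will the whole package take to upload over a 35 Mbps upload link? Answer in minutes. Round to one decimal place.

Audio total: 640 + 656 = 1296 kbps = 1.296 Mbps.
interview recording: 6.436 Mbps × 4080 s × 1.12 = 29409.9 Mb
time-lapse clip: 48.886 Mbps × 456 s × 1.12 = 24967.1 Mb
tutorial video: 5.296 Mbps × 434 s × 1.12 = 2574.3 Mb
lecture capture: 3.196 Mbps × 2640 s × 1.12 = 9449.9 Mb
training video: 7.196 Mbps × 3180 s × 1.12 = 25629.3 Mb
Total: 92030.5 Mb = 11503.8 MB.
At 35 Mbps: 92030.5 / 35 = 2629 s ≈ 43.8 minutes.

43.8 minutes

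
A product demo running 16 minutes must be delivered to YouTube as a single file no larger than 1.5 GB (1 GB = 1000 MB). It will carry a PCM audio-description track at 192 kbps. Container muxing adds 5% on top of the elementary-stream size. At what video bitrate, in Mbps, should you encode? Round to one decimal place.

Budget: 1.5 GB = 12000.0 Mb.
Stream payload after overhead: 12000.0 / 1.05 = 11428.6 Mb.
16 min = 960 s
Total bitrate budget: 11428.6 Mb / 960 s = 11.905 Mbps.
Audio: 192 kbps = 0.192 Mbps.
Video: 11.905 − 0.192 = 11.713 Mbps.

11.7 Mbps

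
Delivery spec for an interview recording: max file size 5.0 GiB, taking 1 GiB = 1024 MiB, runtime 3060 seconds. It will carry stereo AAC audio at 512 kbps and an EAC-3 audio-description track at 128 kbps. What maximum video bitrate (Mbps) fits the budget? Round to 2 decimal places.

Budget: 5.0 GiB = 42949.7 Mb.
Total bitrate budget: 42949.7 Mb / 3060 s = 14.036 Mbps.
Audio total: 512 + 128 = 640 kbps = 0.640 Mbps.
Video: 14.036 − 0.640 = 13.396 Mbps.

13.40 Mbps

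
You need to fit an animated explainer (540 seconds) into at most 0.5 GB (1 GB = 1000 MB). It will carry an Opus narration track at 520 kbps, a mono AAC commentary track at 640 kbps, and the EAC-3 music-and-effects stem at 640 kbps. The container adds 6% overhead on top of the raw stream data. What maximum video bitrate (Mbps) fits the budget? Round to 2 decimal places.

Budget: 0.5 GB = 4000.0 Mb.
Stream payload after overhead: 4000.0 / 1.06 = 3773.6 Mb.
Total bitrate budget: 3773.6 Mb / 540 s = 6.988 Mbps.
Audio total: 520 + 640 + 640 = 1800 kbps = 1.800 Mbps.
Video: 6.988 − 1.800 = 5.188 Mbps.

5.19 Mbps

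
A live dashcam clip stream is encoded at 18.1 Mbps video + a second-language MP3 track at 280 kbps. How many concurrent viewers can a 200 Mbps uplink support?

Audio: 280 kbps = 0.280 Mbps.
Per-viewer media rate: 18.380 Mbps.
200 Mbps = 200.0 Mbps; 200.0 / 18.380 = 10.88 → 10 viewers.

10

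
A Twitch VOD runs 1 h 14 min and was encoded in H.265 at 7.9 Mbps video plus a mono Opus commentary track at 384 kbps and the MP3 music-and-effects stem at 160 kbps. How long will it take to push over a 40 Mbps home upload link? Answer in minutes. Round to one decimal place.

1 h 14 min = 74 min = 4440 s
Audio total: 384 + 160 = 544 kbps = 0.544 Mbps.
Total bitrate: 8.444 Mbps.
File: 8.444 Mbps × 4440 s = 37491.4 Mb.
At 40 Mbps: 37491.4 / 40 = 937.3 s ≈ 15.6 minutes.

15.6 minutes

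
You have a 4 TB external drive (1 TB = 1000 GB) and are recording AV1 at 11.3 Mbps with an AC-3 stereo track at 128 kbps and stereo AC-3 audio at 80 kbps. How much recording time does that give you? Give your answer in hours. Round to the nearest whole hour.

772 hours

Audio total: 128 + 80 = 208 kbps = 0.208 Mbps.
Total bitrate: 11.3 + 0.208 = 11.508 Mbps.
Capacity: 4 TB = 32,000,000 Mb.
Recording time: 32,000,000 / 11.508 = 2,780,674 s ≈ 772 hours.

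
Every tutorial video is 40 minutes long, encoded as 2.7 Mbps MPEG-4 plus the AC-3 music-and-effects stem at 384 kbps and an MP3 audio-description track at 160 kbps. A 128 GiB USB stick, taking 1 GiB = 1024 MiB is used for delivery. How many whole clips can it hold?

141

40 min = 2400 s
Audio total: 384 + 160 = 544 kbps = 0.544 Mbps.
Total bitrate: 3.244 Mbps.
Per item: 3.244 Mbps × 2400 s = 7,786 Mb = 973.2 MB.
Capacity: 128 GiB = 1,099,512 Mb; 141.22 items → 141 complete.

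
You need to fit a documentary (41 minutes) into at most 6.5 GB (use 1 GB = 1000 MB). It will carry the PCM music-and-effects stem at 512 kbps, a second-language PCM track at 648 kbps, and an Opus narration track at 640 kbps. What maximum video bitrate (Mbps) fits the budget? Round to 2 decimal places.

Budget: 6.5 GB = 52000.0 Mb.
41 min = 2460 s
Total bitrate budget: 52000.0 Mb / 2460 s = 21.138 Mbps.
Audio total: 512 + 648 + 640 = 1800 kbps = 1.800 Mbps.
Video: 21.138 − 1.800 = 19.338 Mbps.

19.34 Mbps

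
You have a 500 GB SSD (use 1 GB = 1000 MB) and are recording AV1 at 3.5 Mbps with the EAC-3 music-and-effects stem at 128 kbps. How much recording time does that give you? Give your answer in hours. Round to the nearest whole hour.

306 hours

Audio: 128 kbps = 0.128 Mbps.
Total bitrate: 3.5 + 0.128 = 3.628 Mbps.
Capacity: 500 GB = 4,000,000 Mb.
Recording time: 4,000,000 / 3.628 = 1,102,536 s ≈ 306 hours.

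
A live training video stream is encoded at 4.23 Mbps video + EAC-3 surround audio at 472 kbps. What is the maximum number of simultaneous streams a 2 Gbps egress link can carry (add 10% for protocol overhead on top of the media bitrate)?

386

Audio: 472 kbps = 0.472 Mbps.
Per-viewer media rate: 4.702 Mbps.
On the wire with 10% overhead: 5.172 Mbps.
2 Gbps = 2,000 Mbps; 2,000 / 5.172 = 386.68 → 386 viewers.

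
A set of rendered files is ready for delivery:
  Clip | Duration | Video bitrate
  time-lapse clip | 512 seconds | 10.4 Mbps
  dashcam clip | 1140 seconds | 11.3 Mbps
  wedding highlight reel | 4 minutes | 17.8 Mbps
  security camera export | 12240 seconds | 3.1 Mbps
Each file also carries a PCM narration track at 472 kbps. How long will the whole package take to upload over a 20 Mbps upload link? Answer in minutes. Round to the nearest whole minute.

Audio: 472 kbps = 0.472 Mbps.
time-lapse clip: 10.872 Mbps × 512 s = 5566.5 Mb
dashcam clip: 11.772 Mbps × 1140 s = 13420.1 Mb
wedding highlight reel: 18.272 Mbps × 240 s = 4385.3 Mb
security camera export: 3.572 Mbps × 12240 s = 43721.3 Mb
Total: 67093.1 Mb = 8386.6 MB.
At 20 Mbps: 67093.1 / 20 = 3355 s ≈ 55.9 minutes.

56 minutes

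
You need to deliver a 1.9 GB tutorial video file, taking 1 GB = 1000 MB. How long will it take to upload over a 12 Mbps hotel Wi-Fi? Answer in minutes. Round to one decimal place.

21.1 minutes

File: 1.9 GB = 15200.0 Mb.
At 12 Mbps: 15200.0 / 12 = 1266.7 s ≈ 21.1 minutes.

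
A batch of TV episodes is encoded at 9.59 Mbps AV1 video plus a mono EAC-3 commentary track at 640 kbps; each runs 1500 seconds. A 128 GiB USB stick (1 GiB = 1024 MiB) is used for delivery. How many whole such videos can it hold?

71

Audio: 640 kbps = 0.640 Mbps.
Total bitrate: 10.230 Mbps.
Per item: 10.230 Mbps × 1500 s = 15,345 Mb = 1,918 MB.
Capacity: 128 GiB = 1,099,512 Mb; 71.65 items → 71 complete.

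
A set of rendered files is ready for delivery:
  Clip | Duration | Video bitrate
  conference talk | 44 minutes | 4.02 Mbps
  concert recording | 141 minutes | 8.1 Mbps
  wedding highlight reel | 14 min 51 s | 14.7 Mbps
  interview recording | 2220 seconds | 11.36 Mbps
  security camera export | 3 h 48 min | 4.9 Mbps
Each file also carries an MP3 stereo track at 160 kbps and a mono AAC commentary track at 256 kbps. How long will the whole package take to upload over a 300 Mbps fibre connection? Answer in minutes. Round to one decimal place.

10.9 minutes

Audio total: 160 + 256 = 416 kbps = 0.416 Mbps.
conference talk: 4.436 Mbps × 2640 s = 11711.0 Mb
concert recording: 8.516 Mbps × 8460 s = 72045.4 Mb
wedding highlight reel: 15.116 Mbps × 891 s = 13468.4 Mb
interview recording: 11.776 Mbps × 2220 s = 26142.7 Mb
security camera export: 5.316 Mbps × 13680 s = 72722.9 Mb
Total: 196090.4 Mb = 24511.3 MB.
At 300 Mbps: 196090.4 / 300 = 654 s ≈ 10.9 minutes.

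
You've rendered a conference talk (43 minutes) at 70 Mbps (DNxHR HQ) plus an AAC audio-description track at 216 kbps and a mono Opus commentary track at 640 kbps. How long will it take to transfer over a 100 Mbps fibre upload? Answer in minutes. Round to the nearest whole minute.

43 min = 2580 s
Audio total: 216 + 640 = 856 kbps = 0.856 Mbps.
Total bitrate: 70.856 Mbps.
File: 70.856 Mbps × 2580 s = 182808.5 Mb.
At 100 Mbps: 182808.5 / 100 = 1828.1 s ≈ 30.5 minutes.

30 minutes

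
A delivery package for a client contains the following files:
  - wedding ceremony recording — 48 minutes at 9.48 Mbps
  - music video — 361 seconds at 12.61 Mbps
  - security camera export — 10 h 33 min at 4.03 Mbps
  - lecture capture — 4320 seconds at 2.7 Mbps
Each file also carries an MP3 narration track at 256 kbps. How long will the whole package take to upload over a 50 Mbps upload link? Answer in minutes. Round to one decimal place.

Audio: 256 kbps = 0.256 Mbps.
wedding ceremony recording: 9.736 Mbps × 2880 s = 28039.7 Mb
music video: 12.866 Mbps × 361 s = 4644.6 Mb
security camera export: 4.286 Mbps × 37980 s = 162782.3 Mb
lecture capture: 2.956 Mbps × 4320 s = 12769.9 Mb
Total: 208236.5 Mb = 26029.6 MB.
At 50 Mbps: 208236.5 / 50 = 4165 s ≈ 69.4 minutes.

69.4 minutes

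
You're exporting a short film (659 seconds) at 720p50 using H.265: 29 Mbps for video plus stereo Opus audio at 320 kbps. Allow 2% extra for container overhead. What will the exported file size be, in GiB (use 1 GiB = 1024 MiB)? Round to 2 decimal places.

2.29 GiB

Audio: 320 kbps = 0.320 Mbps.
Total bitrate: 29 + 0.320 = 29.320 Mbps.
Stream data: 29.320 Mbps × 659 s = 19321.9 Mb.
With 2% container overhead: ×1.02.
19,708 Mb = 2,463,539,700 bytes ÷ 1,073,741,824 = 2.294 GiB.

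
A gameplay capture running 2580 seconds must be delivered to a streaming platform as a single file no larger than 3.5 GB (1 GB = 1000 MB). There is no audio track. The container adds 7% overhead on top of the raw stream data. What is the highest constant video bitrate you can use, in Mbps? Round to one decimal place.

10.1 Mbps

Budget: 3.5 GB = 28000.0 Mb.
Stream payload after overhead: 28000.0 / 1.07 = 26168.2 Mb.
Total bitrate budget: 26168.2 Mb / 2580 s = 10.143 Mbps.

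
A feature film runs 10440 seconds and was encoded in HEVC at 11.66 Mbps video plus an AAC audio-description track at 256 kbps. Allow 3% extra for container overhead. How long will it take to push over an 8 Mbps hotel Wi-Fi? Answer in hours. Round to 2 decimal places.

4.45 hours

Audio: 256 kbps = 0.256 Mbps.
Total bitrate: 11.916 Mbps.
File: 11.916 Mbps × 10440 s = 124403.0 Mb.
With 3% container overhead: ×1.03. → 128135.1 Mb.
At 8 Mbps: 128135.1 / 8 = 16016.9 s ≈ 4.45 hours.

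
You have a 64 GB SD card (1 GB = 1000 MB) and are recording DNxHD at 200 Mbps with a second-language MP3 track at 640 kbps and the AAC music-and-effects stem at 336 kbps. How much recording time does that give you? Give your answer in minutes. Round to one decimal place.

Audio total: 640 + 336 = 976 kbps = 0.976 Mbps.
Total bitrate: 200 + 0.976 = 200.976 Mbps.
Capacity: 64 GB = 512,000 Mb.
Recording time: 512,000 / 200.976 = 2,548 s ≈ 42.5 minutes.

42.5 minutes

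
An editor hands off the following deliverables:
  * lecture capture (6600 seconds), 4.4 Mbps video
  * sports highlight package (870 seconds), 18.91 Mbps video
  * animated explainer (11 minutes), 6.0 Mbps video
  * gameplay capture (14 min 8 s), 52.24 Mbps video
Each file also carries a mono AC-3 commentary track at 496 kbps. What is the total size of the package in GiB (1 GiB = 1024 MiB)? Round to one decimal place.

Audio: 496 kbps = 0.496 Mbps.
lecture capture: 4.896 Mbps × 6600 s = 32313.6 Mb
sports highlight package: 19.406 Mbps × 870 s = 16883.2 Mb
animated explainer: 6.496 Mbps × 660 s = 4287.4 Mb
gameplay capture: 52.736 Mbps × 848 s = 44720.1 Mb
Total: 98204.3 Mb = 12275.5 MB.
= 11.43 GiB.

11.4 GiB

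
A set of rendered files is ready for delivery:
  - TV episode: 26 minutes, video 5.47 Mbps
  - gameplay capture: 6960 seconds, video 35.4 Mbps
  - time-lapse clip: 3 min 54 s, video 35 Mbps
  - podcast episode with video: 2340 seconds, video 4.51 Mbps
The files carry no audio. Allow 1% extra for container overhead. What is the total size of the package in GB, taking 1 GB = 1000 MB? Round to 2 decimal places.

TV episode: 5.470 Mbps × 1560 s × 1.01 = 8618.5 Mb
gameplay capture: 35.400 Mbps × 6960 s × 1.01 = 248847.8 Mb
time-lapse clip: 35.000 Mbps × 234 s × 1.01 = 8271.9 Mb
podcast episode with video: 4.510 Mbps × 2340 s × 1.01 = 10658.9 Mb
Total: 276397.2 Mb = 34549.7 MB.
= 34.55 GB.

34.55 GB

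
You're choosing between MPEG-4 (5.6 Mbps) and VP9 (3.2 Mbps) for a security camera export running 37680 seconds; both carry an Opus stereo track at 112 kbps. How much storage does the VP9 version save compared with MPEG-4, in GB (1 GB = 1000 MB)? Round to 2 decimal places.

Audio: 112 kbps = 0.112 Mbps.
MPEG-4: 5.712 Mbps × 37680 s = 215228.2 Mb = 26.904 GB.
VP9: 3.312 Mbps × 37680 s = 124796.2 Mb = 15.600 GB.
Saving: 26.904 − 15.600 = 11.304 GB.

11.30 GB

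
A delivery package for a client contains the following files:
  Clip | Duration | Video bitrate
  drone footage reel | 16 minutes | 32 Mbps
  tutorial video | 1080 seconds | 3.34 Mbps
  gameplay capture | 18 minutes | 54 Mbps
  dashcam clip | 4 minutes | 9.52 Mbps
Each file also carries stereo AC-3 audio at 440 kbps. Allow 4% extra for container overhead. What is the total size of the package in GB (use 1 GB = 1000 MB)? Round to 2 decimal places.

Audio: 440 kbps = 0.440 Mbps.
drone footage reel: 32.440 Mbps × 960 s × 1.04 = 32388.1 Mb
tutorial video: 3.780 Mbps × 1080 s × 1.04 = 4245.7 Mb
gameplay capture: 54.440 Mbps × 1080 s × 1.04 = 61147.0 Mb
dashcam clip: 9.960 Mbps × 240 s × 1.04 = 2486.0 Mb
Total: 100266.8 Mb = 12533.4 MB.
= 12.53 GB.

12.53 GB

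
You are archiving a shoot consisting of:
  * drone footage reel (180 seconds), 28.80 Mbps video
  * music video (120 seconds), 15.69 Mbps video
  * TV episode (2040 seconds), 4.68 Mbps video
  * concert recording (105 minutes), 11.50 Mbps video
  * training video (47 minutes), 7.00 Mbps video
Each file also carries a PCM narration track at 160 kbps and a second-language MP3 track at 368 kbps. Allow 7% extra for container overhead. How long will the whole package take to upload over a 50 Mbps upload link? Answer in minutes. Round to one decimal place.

Audio total: 160 + 368 = 528 kbps = 0.528 Mbps.
drone footage reel: 29.328 Mbps × 180 s × 1.07 = 5648.6 Mb
music video: 16.218 Mbps × 120 s × 1.07 = 2082.4 Mb
TV episode: 5.208 Mbps × 2040 s × 1.07 = 11368.0 Mb
concert recording: 12.028 Mbps × 6300 s × 1.07 = 81080.7 Mb
training video: 7.528 Mbps × 2820 s × 1.07 = 22715.0 Mb
Total: 122894.7 Mb = 15361.8 MB.
At 50 Mbps: 122894.7 / 50 = 2458 s ≈ 41 minutes.

41.0 minutes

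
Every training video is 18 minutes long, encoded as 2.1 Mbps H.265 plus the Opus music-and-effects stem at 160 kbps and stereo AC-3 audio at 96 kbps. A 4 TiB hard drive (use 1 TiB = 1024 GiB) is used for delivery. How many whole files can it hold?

18 min = 1080 s
Audio total: 160 + 96 = 256 kbps = 0.256 Mbps.
Total bitrate: 2.356 Mbps.
Per item: 2.356 Mbps × 1080 s = 2,544 Mb = 318.1 MB.
Capacity: 4 TiB = 35,184,372 Mb; 13827.73 items → 13827 complete.

13827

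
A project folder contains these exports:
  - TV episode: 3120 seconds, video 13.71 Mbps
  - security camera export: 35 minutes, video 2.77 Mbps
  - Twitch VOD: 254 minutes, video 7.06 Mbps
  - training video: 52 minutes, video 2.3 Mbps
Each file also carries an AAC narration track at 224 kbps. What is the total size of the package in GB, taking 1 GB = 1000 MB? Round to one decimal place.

21.1 GB

Audio: 224 kbps = 0.224 Mbps.
TV episode: 13.934 Mbps × 3120 s = 43474.1 Mb
security camera export: 2.994 Mbps × 2100 s = 6287.4 Mb
Twitch VOD: 7.284 Mbps × 15240 s = 111008.2 Mb
training video: 2.524 Mbps × 3120 s = 7874.9 Mb
Total: 168644.5 Mb = 21080.6 MB.
= 21.08 GB.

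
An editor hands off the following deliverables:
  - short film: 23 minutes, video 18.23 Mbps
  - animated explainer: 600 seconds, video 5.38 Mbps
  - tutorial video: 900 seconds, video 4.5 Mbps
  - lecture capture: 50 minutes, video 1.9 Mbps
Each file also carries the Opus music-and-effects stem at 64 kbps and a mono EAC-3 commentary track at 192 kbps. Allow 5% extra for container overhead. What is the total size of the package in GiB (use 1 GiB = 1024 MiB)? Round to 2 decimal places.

4.85 GiB

Audio total: 64 + 192 = 256 kbps = 0.256 Mbps.
short film: 18.486 Mbps × 1380 s × 1.05 = 26786.2 Mb
animated explainer: 5.636 Mbps × 600 s × 1.05 = 3550.7 Mb
tutorial video: 4.756 Mbps × 900 s × 1.05 = 4494.4 Mb
lecture capture: 2.156 Mbps × 3000 s × 1.05 = 6791.4 Mb
Total: 41622.7 Mb = 5202.8 MB.
= 4.846 GiB.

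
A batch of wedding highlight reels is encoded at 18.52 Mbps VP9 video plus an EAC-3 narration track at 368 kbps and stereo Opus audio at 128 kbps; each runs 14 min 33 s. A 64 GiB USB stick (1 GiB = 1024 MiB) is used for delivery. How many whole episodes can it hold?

33

14 min 33 s = 873 s
Audio total: 368 + 128 = 496 kbps = 0.496 Mbps.
Total bitrate: 19.016 Mbps.
Per item: 19.016 Mbps × 873 s = 16,601 Mb = 2,075 MB.
Capacity: 64 GiB = 549,756 Mb; 33.12 items → 33 complete.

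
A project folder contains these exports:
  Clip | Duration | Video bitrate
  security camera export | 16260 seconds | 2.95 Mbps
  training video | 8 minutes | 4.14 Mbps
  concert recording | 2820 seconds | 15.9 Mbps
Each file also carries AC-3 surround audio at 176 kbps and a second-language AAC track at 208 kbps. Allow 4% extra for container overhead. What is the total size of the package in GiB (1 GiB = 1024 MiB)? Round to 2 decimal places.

Audio total: 176 + 208 = 384 kbps = 0.384 Mbps.
security camera export: 3.334 Mbps × 16260 s × 1.04 = 56379.3 Mb
training video: 4.524 Mbps × 480 s × 1.04 = 2258.4 Mb
concert recording: 16.284 Mbps × 2820 s × 1.04 = 47757.7 Mb
Total: 106395.4 Mb = 13299.4 MB.
= 12.39 GiB.

12.39 GiB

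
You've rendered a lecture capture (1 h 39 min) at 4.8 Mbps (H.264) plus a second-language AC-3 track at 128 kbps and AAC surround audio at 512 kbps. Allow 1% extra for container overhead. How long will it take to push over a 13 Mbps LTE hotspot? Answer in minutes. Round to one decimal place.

1 h 39 min = 99 min = 5940 s
Audio total: 128 + 512 = 640 kbps = 0.640 Mbps.
Total bitrate: 5.440 Mbps.
File: 5.440 Mbps × 5940 s = 32313.6 Mb.
With 1% container overhead: ×1.01. → 32636.7 Mb.
At 13 Mbps: 32636.7 / 13 = 2510.5 s ≈ 41.8 minutes.

41.8 minutes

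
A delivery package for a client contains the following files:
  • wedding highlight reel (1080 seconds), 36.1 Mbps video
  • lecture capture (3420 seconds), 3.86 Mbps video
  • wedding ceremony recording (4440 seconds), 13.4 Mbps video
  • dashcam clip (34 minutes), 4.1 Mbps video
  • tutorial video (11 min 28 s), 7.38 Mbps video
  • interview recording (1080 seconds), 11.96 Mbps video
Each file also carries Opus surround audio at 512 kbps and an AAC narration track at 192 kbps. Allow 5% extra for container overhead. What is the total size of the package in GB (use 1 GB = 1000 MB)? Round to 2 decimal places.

Audio total: 512 + 192 = 704 kbps = 0.704 Mbps.
wedding highlight reel: 36.804 Mbps × 1080 s × 1.05 = 41735.7 Mb
lecture capture: 4.564 Mbps × 3420 s × 1.05 = 16389.3 Mb
wedding ceremony recording: 14.104 Mbps × 4440 s × 1.05 = 65752.8 Mb
dashcam clip: 4.804 Mbps × 2040 s × 1.05 = 10290.2 Mb
tutorial video: 8.084 Mbps × 688 s × 1.05 = 5839.9 Mb
interview recording: 12.664 Mbps × 1080 s × 1.05 = 14361.0 Mb
Total: 154368.9 Mb = 19296.1 MB.
= 19.30 GB.

19.30 GB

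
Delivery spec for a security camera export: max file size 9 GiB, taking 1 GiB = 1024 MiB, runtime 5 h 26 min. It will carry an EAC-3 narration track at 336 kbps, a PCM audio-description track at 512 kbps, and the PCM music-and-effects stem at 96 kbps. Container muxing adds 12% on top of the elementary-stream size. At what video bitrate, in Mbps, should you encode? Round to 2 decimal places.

2.58 Mbps

Budget: 9 GiB = 77309.4 Mb.
Stream payload after overhead: 77309.4 / 1.12 = 69026.3 Mb.
5 h 26 min = 326 min = 19560 s
Total bitrate budget: 69026.3 Mb / 19560 s = 3.529 Mbps.
Audio total: 336 + 512 + 96 = 944 kbps = 0.944 Mbps.
Video: 3.529 − 0.944 = 2.585 Mbps.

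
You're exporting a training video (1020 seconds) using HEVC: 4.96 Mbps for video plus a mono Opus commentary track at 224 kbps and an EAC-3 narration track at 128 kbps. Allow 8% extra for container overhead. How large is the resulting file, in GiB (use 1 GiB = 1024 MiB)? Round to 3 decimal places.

Audio total: 224 + 128 = 352 kbps = 0.352 Mbps.
Total bitrate: 4.96 + 0.352 = 5.312 Mbps.
Stream data: 5.312 Mbps × 1020 s = 5418.2 Mb.
With 8% container overhead: ×1.08.
5,852 Mb = 731,462,400 bytes ÷ 1,073,741,824 = 0.6812 GiB.

0.681 GiB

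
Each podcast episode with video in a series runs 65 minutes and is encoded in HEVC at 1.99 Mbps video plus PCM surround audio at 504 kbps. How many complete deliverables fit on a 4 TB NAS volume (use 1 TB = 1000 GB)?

65 min = 3900 s
Audio: 504 kbps = 0.504 Mbps.
Total bitrate: 2.494 Mbps.
Per item: 2.494 Mbps × 3900 s = 9,727 Mb = 1,216 MB.
Capacity: 4 TB = 32,000,000 Mb; 3289.95 items → 3289 complete.

3289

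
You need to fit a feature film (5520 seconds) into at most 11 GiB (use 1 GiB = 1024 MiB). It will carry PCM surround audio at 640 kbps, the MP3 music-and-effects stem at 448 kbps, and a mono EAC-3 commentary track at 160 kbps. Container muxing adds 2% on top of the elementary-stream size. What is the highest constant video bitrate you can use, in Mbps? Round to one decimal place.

Budget: 11 GiB = 94489.3 Mb.
Stream payload after overhead: 94489.3 / 1.02 = 92636.5 Mb.
Total bitrate budget: 92636.5 Mb / 5520 s = 16.782 Mbps.
Audio total: 640 + 448 + 160 = 1248 kbps = 1.248 Mbps.
Video: 16.782 − 1.248 = 15.534 Mbps.

15.5 Mbps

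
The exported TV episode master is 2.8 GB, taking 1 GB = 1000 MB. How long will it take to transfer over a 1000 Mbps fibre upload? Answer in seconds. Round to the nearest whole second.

22 seconds

File: 2.8 GB = 22400.0 Mb.
At 1000 Mbps: 22400.0 / 1000 = 22.4 s ≈ 22.4 seconds.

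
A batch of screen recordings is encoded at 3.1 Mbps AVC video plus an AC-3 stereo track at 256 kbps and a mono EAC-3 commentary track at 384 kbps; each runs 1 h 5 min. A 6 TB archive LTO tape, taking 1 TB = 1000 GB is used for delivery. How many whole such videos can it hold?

1 h 5 min = 65 min = 3900 s
Audio total: 256 + 384 = 640 kbps = 0.640 Mbps.
Total bitrate: 3.740 Mbps.
Per item: 3.740 Mbps × 3900 s = 14,586 Mb = 1,823 MB.
Capacity: 6 TB = 48,000,000 Mb; 3290.83 items → 3290 complete.

3290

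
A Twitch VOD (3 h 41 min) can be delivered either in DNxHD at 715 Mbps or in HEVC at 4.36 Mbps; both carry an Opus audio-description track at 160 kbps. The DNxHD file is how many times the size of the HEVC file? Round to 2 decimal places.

3 h 41 min = 221 min = 13260 s
Audio: 160 kbps = 0.160 Mbps.
DNxHD: 715.160 Mbps × 13260 s = 9483021.6 Mb = 1103.969 GiB.
HEVC: 4.520 Mbps × 13260 s = 59935.2 Mb = 6.977 GiB.
Ratio: 1103.969 / 6.977 = 158.221.

158.22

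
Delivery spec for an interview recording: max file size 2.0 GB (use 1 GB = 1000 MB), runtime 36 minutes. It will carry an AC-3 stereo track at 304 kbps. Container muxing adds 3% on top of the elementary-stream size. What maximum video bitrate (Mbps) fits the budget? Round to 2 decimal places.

Budget: 2.0 GB = 16000.0 Mb.
Stream payload after overhead: 16000.0 / 1.03 = 15534.0 Mb.
36 min = 2160 s
Total bitrate budget: 15534.0 Mb / 2160 s = 7.192 Mbps.
Audio: 304 kbps = 0.304 Mbps.
Video: 7.192 − 0.304 = 6.888 Mbps.

6.89 Mbps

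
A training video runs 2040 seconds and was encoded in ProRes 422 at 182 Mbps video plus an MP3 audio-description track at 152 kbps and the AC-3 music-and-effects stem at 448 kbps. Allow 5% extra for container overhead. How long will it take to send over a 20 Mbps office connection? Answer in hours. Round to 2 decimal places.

Audio total: 152 + 448 = 600 kbps = 0.600 Mbps.
Total bitrate: 182.600 Mbps.
File: 182.600 Mbps × 2040 s = 372504.0 Mb.
With 5% container overhead: ×1.05. → 391129.2 Mb.
At 20 Mbps: 391129.2 / 20 = 19556.5 s ≈ 5.43 hours.

5.43 hours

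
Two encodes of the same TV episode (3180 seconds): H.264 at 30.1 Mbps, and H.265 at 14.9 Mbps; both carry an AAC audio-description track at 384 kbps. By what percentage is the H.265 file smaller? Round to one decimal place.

Audio: 384 kbps = 0.384 Mbps.
H.264: 30.484 Mbps × 3180 s = 96939.1 Mb = 11.285 GiB.
H.265: 15.284 Mbps × 3180 s = 48603.1 Mb = 5.658 GiB.
Reduction: (1 − 5.658/11.285) × 100 = 49.86%.

49.9%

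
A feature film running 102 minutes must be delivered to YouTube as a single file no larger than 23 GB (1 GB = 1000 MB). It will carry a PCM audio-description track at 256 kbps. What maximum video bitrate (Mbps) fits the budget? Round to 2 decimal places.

Budget: 23 GB = 184000.0 Mb.
102 min = 6120 s
Total bitrate budget: 184000.0 Mb / 6120 s = 30.065 Mbps.
Audio: 256 kbps = 0.256 Mbps.
Video: 30.065 − 0.256 = 29.809 Mbps.

29.81 Mbps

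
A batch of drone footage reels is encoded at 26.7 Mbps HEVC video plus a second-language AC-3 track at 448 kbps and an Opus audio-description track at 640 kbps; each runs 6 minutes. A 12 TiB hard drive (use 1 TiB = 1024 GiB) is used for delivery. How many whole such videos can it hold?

6 min = 360 s
Audio total: 448 + 640 = 1088 kbps = 1.088 Mbps.
Total bitrate: 27.788 Mbps.
Per item: 27.788 Mbps × 360 s = 10,004 Mb = 1,250 MB.
Capacity: 12 TiB = 105,553,116 Mb; 10551.43 items → 10551 complete.

10551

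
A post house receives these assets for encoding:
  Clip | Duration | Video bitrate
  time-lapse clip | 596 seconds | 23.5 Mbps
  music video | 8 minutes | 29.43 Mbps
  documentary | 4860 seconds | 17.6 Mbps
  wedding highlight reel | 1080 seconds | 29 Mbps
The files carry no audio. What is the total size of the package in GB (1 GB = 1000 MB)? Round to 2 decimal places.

time-lapse clip: 23.500 Mbps × 596 s = 14006.0 Mb
music video: 29.430 Mbps × 480 s = 14126.4 Mb
documentary: 17.600 Mbps × 4860 s = 85536.0 Mb
wedding highlight reel: 29.000 Mbps × 1080 s = 31320.0 Mb
Total: 144988.4 Mb = 18123.5 MB.
= 18.12 GB.

18.12 GB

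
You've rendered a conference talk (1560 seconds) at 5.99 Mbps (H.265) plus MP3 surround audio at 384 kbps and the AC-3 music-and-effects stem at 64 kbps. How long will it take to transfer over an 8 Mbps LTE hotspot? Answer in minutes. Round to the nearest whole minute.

Audio total: 384 + 64 = 448 kbps = 0.448 Mbps.
Total bitrate: 6.438 Mbps.
File: 6.438 Mbps × 1560 s = 10043.3 Mb.
At 8 Mbps: 10043.3 / 8 = 1255.4 s ≈ 20.9 minutes.

21 minutes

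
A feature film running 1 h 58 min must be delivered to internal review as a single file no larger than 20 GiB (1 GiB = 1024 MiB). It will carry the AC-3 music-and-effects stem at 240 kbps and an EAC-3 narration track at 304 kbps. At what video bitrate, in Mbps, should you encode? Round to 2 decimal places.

23.72 Mbps

Budget: 20 GiB = 171798.7 Mb.
1 h 58 min = 118 min = 7080 s
Total bitrate budget: 171798.7 Mb / 7080 s = 24.265 Mbps.
Audio total: 240 + 304 = 544 kbps = 0.544 Mbps.
Video: 24.265 − 0.544 = 23.721 Mbps.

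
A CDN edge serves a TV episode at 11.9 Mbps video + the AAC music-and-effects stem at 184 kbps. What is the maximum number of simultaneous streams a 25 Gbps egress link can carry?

Audio: 184 kbps = 0.184 Mbps.
Per-viewer media rate: 12.084 Mbps.
25 Gbps = 25,000 Mbps; 25,000 / 12.084 = 2068.85 → 2068 viewers.

2068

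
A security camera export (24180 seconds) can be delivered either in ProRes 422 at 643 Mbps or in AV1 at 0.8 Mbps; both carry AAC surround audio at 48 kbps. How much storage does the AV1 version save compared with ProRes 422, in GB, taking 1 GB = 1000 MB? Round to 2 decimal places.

Audio: 48 kbps = 0.048 Mbps.
ProRes 422: 643.048 Mbps × 24180 s = 15548900.6 Mb = 1943.613 GB.
AV1: 0.848 Mbps × 24180 s = 20504.6 Mb = 2.563 GB.
Saving: 1943.613 − 2.563 = 1941.050 GB.

1941.05 GB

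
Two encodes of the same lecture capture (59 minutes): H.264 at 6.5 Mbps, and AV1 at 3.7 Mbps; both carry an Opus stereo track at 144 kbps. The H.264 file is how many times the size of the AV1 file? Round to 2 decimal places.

1.73

59 min = 3540 s
Audio: 144 kbps = 0.144 Mbps.
H.264: 6.644 Mbps × 3540 s = 23519.8 Mb = 2.940 GB.
AV1: 3.844 Mbps × 3540 s = 13607.8 Mb = 1.701 GB.
Ratio: 2.940 / 1.701 = 1.728.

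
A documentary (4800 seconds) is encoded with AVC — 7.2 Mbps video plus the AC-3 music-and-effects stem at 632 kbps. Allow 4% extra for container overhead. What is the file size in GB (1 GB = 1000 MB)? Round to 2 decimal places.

Audio: 632 kbps = 0.632 Mbps.
Total bitrate: 7.2 + 0.632 = 7.832 Mbps.
Stream data: 7.832 Mbps × 4800 s = 37593.6 Mb.
With 4% container overhead: ×1.04.
39,097 Mb ÷ 8 = 4,887 MB → 4.887 GB.

4.89 GB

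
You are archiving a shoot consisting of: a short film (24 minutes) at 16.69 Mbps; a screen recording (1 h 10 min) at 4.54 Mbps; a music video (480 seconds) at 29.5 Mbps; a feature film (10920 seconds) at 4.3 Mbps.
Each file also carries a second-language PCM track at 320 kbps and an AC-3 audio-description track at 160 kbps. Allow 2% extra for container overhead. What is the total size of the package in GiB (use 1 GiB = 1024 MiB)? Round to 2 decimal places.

13.35 GiB

Audio total: 320 + 160 = 480 kbps = 0.480 Mbps.
short film: 17.170 Mbps × 1440 s × 1.02 = 25219.3 Mb
screen recording: 5.020 Mbps × 4200 s × 1.02 = 21505.7 Mb
music video: 29.980 Mbps × 480 s × 1.02 = 14678.2 Mb
feature film: 4.780 Mbps × 10920 s × 1.02 = 53241.6 Mb
Total: 114644.7 Mb = 14330.6 MB.
= 13.35 GiB.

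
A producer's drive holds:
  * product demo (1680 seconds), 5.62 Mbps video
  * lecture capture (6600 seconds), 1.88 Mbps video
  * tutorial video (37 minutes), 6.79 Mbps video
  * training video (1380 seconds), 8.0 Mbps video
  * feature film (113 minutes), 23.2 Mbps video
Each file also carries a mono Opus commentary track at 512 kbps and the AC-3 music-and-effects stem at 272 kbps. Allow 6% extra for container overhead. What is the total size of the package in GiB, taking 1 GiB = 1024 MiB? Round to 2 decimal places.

27.13 GiB

Audio total: 512 + 272 = 784 kbps = 0.784 Mbps.
product demo: 6.404 Mbps × 1680 s × 1.06 = 11404.2 Mb
lecture capture: 2.664 Mbps × 6600 s × 1.06 = 18637.3 Mb
tutorial video: 7.574 Mbps × 2220 s × 1.06 = 17823.1 Mb
training video: 8.784 Mbps × 1380 s × 1.06 = 12849.2 Mb
feature film: 23.984 Mbps × 6780 s × 1.06 = 172368.2 Mb
Total: 233082.2 Mb = 29135.3 MB.
= 27.13 GiB.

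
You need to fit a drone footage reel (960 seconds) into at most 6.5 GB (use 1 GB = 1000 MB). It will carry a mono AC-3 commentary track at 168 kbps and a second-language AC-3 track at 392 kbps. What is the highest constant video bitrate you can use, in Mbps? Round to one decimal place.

Budget: 6.5 GB = 52000.0 Mb.
Total bitrate budget: 52000.0 Mb / 960 s = 54.167 Mbps.
Audio total: 168 + 392 = 560 kbps = 0.560 Mbps.
Video: 54.167 − 0.560 = 53.607 Mbps.

53.6 Mbps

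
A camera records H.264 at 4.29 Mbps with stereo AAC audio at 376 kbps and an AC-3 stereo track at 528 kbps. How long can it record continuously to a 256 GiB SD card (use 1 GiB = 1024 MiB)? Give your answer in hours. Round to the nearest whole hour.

118 hours

Audio total: 376 + 528 = 904 kbps = 0.904 Mbps.
Total bitrate: 4.29 + 0.904 = 5.194 Mbps.
Capacity: 256 GiB = 2,199,023 Mb.
Recording time: 2,199,023 / 5.194 = 423,378 s ≈ 118 hours.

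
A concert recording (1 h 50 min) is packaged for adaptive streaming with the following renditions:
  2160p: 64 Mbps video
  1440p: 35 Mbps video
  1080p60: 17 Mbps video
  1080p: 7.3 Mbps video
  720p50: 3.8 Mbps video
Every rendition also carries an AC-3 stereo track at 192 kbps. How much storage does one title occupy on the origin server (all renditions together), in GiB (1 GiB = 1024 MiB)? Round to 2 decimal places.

98.39 GiB

1 h 50 min = 110 min = 6600 s
Audio: 192 kbps = 0.192 Mbps.
Sum of rendition bitrates: (64+0.192) + (35+0.192) + (17+0.192) + (7.3+0.192) + (3.8+0.192) = 128.060 Mbps.
× 6600 s = 845,196 Mb = 105,650 MB = 98.39 GiB.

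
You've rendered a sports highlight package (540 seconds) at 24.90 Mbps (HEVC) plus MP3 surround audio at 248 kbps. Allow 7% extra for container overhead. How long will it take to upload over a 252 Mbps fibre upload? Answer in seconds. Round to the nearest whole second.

58 seconds

Audio: 248 kbps = 0.248 Mbps.
Total bitrate: 25.148 Mbps.
File: 25.148 Mbps × 540 s = 13579.9 Mb.
With 7% container overhead: ×1.07. → 14530.5 Mb.
At 252 Mbps: 14530.5 / 252 = 57.7 s ≈ 57.7 seconds.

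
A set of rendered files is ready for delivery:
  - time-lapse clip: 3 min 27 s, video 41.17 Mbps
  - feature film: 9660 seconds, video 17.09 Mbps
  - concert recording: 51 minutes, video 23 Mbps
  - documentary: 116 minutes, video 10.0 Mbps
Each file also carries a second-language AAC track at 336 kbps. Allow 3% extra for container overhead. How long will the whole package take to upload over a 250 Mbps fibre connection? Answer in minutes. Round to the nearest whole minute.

Audio: 336 kbps = 0.336 Mbps.
time-lapse clip: 41.506 Mbps × 207 s × 1.03 = 8849.5 Mb
feature film: 17.426 Mbps × 9660 s × 1.03 = 173385.2 Mb
concert recording: 23.336 Mbps × 3060 s × 1.03 = 73550.4 Mb
documentary: 10.336 Mbps × 6960 s × 1.03 = 74096.7 Mb
Total: 329881.8 Mb = 41235.2 MB.
At 250 Mbps: 329881.8 / 250 = 1320 s ≈ 22 minutes.

22 minutes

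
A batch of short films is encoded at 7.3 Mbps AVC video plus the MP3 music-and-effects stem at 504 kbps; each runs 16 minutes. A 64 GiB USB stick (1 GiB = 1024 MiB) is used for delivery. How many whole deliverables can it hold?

16 min = 960 s
Audio: 504 kbps = 0.504 Mbps.
Total bitrate: 7.804 Mbps.
Per item: 7.804 Mbps × 960 s = 7,492 Mb = 936.5 MB.
Capacity: 64 GiB = 549,756 Mb; 73.38 items → 73 complete.

73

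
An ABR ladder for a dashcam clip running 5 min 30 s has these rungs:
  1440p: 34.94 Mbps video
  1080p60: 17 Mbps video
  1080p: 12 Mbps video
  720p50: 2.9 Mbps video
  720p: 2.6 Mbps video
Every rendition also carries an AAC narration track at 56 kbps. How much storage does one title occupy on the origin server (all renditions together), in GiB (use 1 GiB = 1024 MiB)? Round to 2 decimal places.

2.68 GiB

5 min 30 s = 330 s
Audio: 56 kbps = 0.056 Mbps.
Sum of rendition bitrates: (34.94+0.056) + (17+0.056) + (12+0.056) + (2.9+0.056) + (2.6+0.056) = 69.720 Mbps.
× 330 s = 23,008 Mb = 2,876 MB = 2.678 GiB.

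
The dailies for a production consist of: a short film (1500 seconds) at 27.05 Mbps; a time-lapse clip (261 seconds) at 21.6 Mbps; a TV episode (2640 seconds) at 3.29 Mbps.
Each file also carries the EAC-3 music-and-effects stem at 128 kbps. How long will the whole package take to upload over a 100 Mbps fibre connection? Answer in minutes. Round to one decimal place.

9.2 minutes

Audio: 128 kbps = 0.128 Mbps.
short film: 27.178 Mbps × 1500 s = 40767.0 Mb
time-lapse clip: 21.728 Mbps × 261 s = 5671.0 Mb
TV episode: 3.418 Mbps × 2640 s = 9023.5 Mb
Total: 55461.5 Mb = 6932.7 MB.
At 100 Mbps: 55461.5 / 100 = 555 s ≈ 9.24 minutes.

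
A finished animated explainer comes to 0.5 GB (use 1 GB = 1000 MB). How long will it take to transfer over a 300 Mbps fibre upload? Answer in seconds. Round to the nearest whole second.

File: 0.5 GB = 4000.0 Mb.
At 300 Mbps: 4000.0 / 300 = 13.3 s ≈ 13.3 seconds.

13 seconds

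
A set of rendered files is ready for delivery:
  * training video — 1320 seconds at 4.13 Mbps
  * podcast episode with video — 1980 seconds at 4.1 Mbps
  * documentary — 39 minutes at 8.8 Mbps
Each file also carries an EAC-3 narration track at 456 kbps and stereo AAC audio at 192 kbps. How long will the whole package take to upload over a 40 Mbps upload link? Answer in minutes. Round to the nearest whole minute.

Audio total: 456 + 192 = 648 kbps = 0.648 Mbps.
training video: 4.778 Mbps × 1320 s = 6307.0 Mb
podcast episode with video: 4.748 Mbps × 1980 s = 9401.0 Mb
documentary: 9.448 Mbps × 2340 s = 22108.3 Mb
Total: 37816.3 Mb = 4727.0 MB.
At 40 Mbps: 37816.3 / 40 = 945 s ≈ 15.8 minutes.

16 minutes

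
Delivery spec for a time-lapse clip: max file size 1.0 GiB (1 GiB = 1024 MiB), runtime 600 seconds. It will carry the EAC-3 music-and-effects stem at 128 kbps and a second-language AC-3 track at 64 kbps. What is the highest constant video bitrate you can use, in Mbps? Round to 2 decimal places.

Budget: 1.0 GiB = 8589.9 Mb.
Total bitrate budget: 8589.9 Mb / 600 s = 14.317 Mbps.
Audio total: 128 + 64 = 192 kbps = 0.192 Mbps.
Video: 14.317 − 0.192 = 14.125 Mbps.

14.12 Mbps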